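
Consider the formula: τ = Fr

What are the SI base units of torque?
Units of each symbol in τ = Fr:
  F (force): kg·m/s²
  r (lever arm): m

Multiplying the contributions: [kg·m/s²] · [m]
Adding exponents of each base unit: kg: 1, m: 2, s: -2
SI base units of torque: kg·m²/s²

Answer: kg·m²/s²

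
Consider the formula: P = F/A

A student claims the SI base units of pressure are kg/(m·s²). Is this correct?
Units of each symbol in P = F/A:
  F (force): kg·m/s²
  A (area): m²  → in the denominator, contributes 1/m²

Multiplying the contributions: [kg·m/s²] · [1/m²]
Adding exponents of each base unit: kg: 1, m: -1, s: -2
SI base units of pressure: kg/(m·s²)

The claimed units kg/(m·s²) match the derived units, so the claim is correct.

Answer: Yes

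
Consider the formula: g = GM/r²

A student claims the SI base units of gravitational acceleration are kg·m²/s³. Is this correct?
Units of each symbol in g = GM/r²:
  G (gravitational constant): m³/(kg·s²)
  M (mass): kg
  r (distance): m  → to the power 2 in the denominator, contributes 1/m²

Multiplying the contributions: [m³/(kg·s²)] · [kg] · [1/m²]
Adding exponents of each base unit: m: 1, s: -2
SI base units of gravitational acceleration: m/s²

The claimed units kg·m²/s³ (exponents kg: 1, m: 2, s: -3) do not match the derived units m/s² (exponents m: 1, s: -2), so the claim is incorrect.

Answer: No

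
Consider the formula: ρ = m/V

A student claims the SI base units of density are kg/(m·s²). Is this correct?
Units of each symbol in ρ = m/V:
  m (mass): kg
  V (volume): m³  → in the denominator, contributes 1/m³

Multiplying the contributions: [kg] · [1/m³]
Adding exponents of each base unit: kg: 1, m: -3
SI base units of density: kg/m³

The claimed units kg/(m·s²) (exponents kg: 1, m: -1, s: -2) do not match the derived units kg/m³ (exponents kg: 1, m: -3), so the claim is incorrect.

Answer: No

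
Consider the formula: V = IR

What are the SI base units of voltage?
Units of each symbol in V = IR:
  I (current): A
  R (resistance, in ohms): kg·m²/(s³·A²)

Multiplying the contributions: [A] · [kg·m²/(s³·A²)]
Adding exponents of each base unit: kg: 1, m: 2, s: -3, A: -1
SI base units of voltage: kg·m²/(s³·A)

Answer: kg·m²/(s³·A)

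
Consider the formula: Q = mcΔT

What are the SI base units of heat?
Units of each symbol in Q = mcΔT:
  m (mass): kg
  c (specific heat capacity, in J/(kg·K)): m²/(s²·K)
  ΔT (temperature change): K

Multiplying the contributions: [kg] · [m²/(s²·K)] · [K]
Adding exponents of each base unit: kg: 1, m: 2, s: -2
SI base units of heat: kg·m²/s²

Answer: kg·m²/s²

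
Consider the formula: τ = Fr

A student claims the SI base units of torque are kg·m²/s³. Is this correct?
Units of each symbol in τ = Fr:
  F (force): kg·m/s²
  r (lever arm): m

Multiplying the contributions: [kg·m/s²] · [m]
Adding exponents of each base unit: kg: 1, m: 2, s: -2
SI base units of torque: kg·m²/s²

The claimed units kg·m²/s³ (exponents kg: 1, m: 2, s: -3) do not match the derived units kg·m²/s² (exponents kg: 1, m: 2, s: -2), so the claim is incorrect.

Answer: No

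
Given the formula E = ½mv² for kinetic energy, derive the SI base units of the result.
Units of each symbol in E = ½mv²:
  m (mass): kg
  v (speed): m/s  → to the power 2, contributes m²/s²
  The factor ½ is dimensionless.

Multiplying the contributions: [kg] · [m²/s²]
Adding exponents of each base unit: kg: 1, m: 2, s: -2
SI base units of kinetic energy: kg·m²/s²

Answer: kg·m²/s²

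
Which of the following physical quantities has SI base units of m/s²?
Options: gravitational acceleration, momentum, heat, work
Checking the SI base units of each option:
  gravitational acceleration (g = GM/r²): m/s²  ✓ matches
  momentum (p = mv): kg·m/s  ✗
  heat (Q = mcΔT): kg·m²/s²  ✗
  work (W = Fd): kg·m²/s²  ✗

Only gravitational acceleration has units m/s².

Answer: gravitational acceleration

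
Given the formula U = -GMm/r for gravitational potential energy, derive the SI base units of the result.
Units of each symbol in U = -GMm/r:
  G (gravitational constant): m³/(kg·s²)
  M (mass): kg
  m (mass): kg
  r (distance): m  → in the denominator, contributes 1/m
  The minus sign does not affect the units.

Multiplying the contributions: [m³/(kg·s²)] · [kg] · [kg] · [1/m]
Adding exponents of each base unit: kg: 1, m: 2, s: -2
SI base units of gravitational potential energy: kg·m²/s²

Answer: kg·m²/s²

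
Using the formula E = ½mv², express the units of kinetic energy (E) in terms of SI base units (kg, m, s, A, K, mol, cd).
Units of each symbol in E = ½mv²:
  m (mass): kg
  v (speed): m/s  → to the power 2, contributes m²/s²
  The factor ½ is dimensionless.

Multiplying the contributions: [kg] · [m²/s²]
Adding exponents of each base unit: kg: 1, m: 2, s: -2
SI base units of kinetic energy: kg·m²/s²

Answer: kg·m²/s²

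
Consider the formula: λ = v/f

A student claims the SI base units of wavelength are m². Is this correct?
Units of each symbol in λ = v/f:
  v (wave speed): m/s
  f (frequency): 1/s  → in the denominator, contributes s

Multiplying the contributions: [m/s] · [s]
Adding exponents of each base unit: m: 1
SI base units of wavelength: m

The claimed units m² (exponents m: 2) do not match the derived units m (exponents m: 1), so the claim is incorrect.

Answer: No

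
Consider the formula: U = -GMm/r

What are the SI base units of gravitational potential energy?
Units of each symbol in U = -GMm/r:
  G (gravitational constant): m³/(kg·s²)
  M (mass): kg
  m (mass): kg
  r (distance): m  → in the denominator, contributes 1/m
  The minus sign does not affect the units.

Multiplying the contributions: [m³/(kg·s²)] · [kg] · [kg] · [1/m]
Adding exponents of each base unit: kg: 1, m: 2, s: -2
SI base units of gravitational potential energy: kg·m²/s²

Answer: kg·m²/s²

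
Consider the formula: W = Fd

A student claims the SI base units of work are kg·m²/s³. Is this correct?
Units of each symbol in W = Fd:
  F (force): kg·m/s²
  d (displacement): m

Multiplying the contributions: [kg·m/s²] · [m]
Adding exponents of each base unit: kg: 1, m: 2, s: -2
SI base units of work: kg·m²/s²

The claimed units kg·m²/s³ (exponents kg: 1, m: 2, s: -3) do not match the derived units kg·m²/s² (exponents kg: 1, m: 2, s: -2), so the claim is incorrect.

Answer: No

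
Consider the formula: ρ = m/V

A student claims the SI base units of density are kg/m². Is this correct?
Units of each symbol in ρ = m/V:
  m (mass): kg
  V (volume): m³  → in the denominator, contributes 1/m³

Multiplying the contributions: [kg] · [1/m³]
Adding exponents of each base unit: kg: 1, m: -3
SI base units of density: kg/m³

The claimed units kg/m² (exponents kg: 1, m: -2) do not match the derived units kg/m³ (exponents kg: 1, m: -3), so the claim is incorrect.

Answer: No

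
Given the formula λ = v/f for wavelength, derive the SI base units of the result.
Units of each symbol in λ = v/f:
  v (wave speed): m/s
  f (frequency): 1/s  → in the denominator, contributes s

Multiplying the contributions: [m/s] · [s]
Adding exponents of each base unit: m: 1
SI base units of wavelength: m

Answer: m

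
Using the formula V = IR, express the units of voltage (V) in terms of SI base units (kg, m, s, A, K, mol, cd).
Units of each symbol in V = IR:
  I (current): A
  R (resistance, in ohms): kg·m²/(s³·A²)

Multiplying the contributions: [A] · [kg·m²/(s³·A²)]
Adding exponents of each base unit: kg: 1, m: 2, s: -3, A: -1
SI base units of voltage: kg·m²/(s³·A)

Answer: kg·m²/(s³·A)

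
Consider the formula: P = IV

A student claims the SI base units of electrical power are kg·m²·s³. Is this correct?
Units of each symbol in P = IV:
  I (current): A
  V (voltage, in volts): kg·m²/(s³·A)

Multiplying the contributions: [A] · [kg·m²/(s³·A)]
Adding exponents of each base unit: kg: 1, m: 2, s: -3
SI base units of electrical power: kg·m²/s³

The claimed units kg·m²·s³ (exponents kg: 1, m: 2, s: 3) do not match the derived units kg·m²/s³ (exponents kg: 1, m: 2, s: -3), so the claim is incorrect.

Answer: No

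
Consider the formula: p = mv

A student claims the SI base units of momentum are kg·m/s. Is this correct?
Units of each symbol in p = mv:
  m (mass): kg
  v (velocity): m/s

Multiplying the contributions: [kg] · [m/s]
Adding exponents of each base unit: kg: 1, m: 1, s: -1
SI base units of momentum: kg·m/s

The claimed units kg·m/s match the derived units, so the claim is correct.

Answer: Yes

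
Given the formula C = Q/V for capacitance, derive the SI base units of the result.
Units of each symbol in C = Q/V:
  Q (charge, in coulombs): s·A
  V (voltage, in volts): kg·m²/(s³·A)  → in the denominator, contributes s³·A/(kg·m²)

Multiplying the contributions: [s·A] · [s³·A/(kg·m²)]
Adding exponents of each base unit: kg: -1, m: -2, s: 4, A: 2
SI base units of capacitance: s⁴·A²/(kg·m²)

Answer: s⁴·A²/(kg·m²)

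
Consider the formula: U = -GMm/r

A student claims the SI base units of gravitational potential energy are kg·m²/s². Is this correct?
Units of each symbol in U = -GMm/r:
  G (gravitational constant): m³/(kg·s²)
  M (mass): kg
  m (mass): kg
  r (distance): m  → in the denominator, contributes 1/m
  The minus sign does not affect the units.

Multiplying the contributions: [m³/(kg·s²)] · [kg] · [kg] · [1/m]
Adding exponents of each base unit: kg: 1, m: 2, s: -2
SI base units of gravitational potential energy: kg·m²/s²

The claimed units kg·m²/s² match the derived units, so the claim is correct.

Answer: Yes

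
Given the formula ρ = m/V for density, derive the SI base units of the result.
Units of each symbol in ρ = m/V:
  m (mass): kg
  V (volume): m³  → in the denominator, contributes 1/m³

Multiplying the contributions: [kg] · [1/m³]
Adding exponents of each base unit: kg: 1, m: -3
SI base units of density: kg/m³

Answer: kg/m³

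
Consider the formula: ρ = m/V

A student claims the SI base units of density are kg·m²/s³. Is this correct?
Units of each symbol in ρ = m/V:
  m (mass): kg
  V (volume): m³  → in the denominator, contributes 1/m³

Multiplying the contributions: [kg] · [1/m³]
Adding exponents of each base unit: kg: 1, m: -3
SI base units of density: kg/m³

The claimed units kg·m²/s³ (exponents kg: 1, m: 2, s: -3) do not match the derived units kg/m³ (exponents kg: 1, m: -3), so the claim is incorrect.

Answer: No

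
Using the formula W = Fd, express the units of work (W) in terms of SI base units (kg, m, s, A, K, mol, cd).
Units of each symbol in W = Fd:
  F (force): kg·m/s²
  d (displacement): m

Multiplying the contributions: [kg·m/s²] · [m]
Adding exponents of each base unit: kg: 1, m: 2, s: -2
SI base units of work: kg·m²/s²

Answer: kg·m²/s²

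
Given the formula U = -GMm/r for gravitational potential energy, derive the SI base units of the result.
Units of each symbol in U = -GMm/r:
  G (gravitational constant): m³/(kg·s²)
  M (mass): kg
  m (mass): kg
  r (distance): m  → in the denominator, contributes 1/m
  The minus sign does not affect the units.

Multiplying the contributions: [m³/(kg·s²)] · [kg] · [kg] · [1/m]
Adding exponents of each base unit: kg: 1, m: 2, s: -2
SI base units of gravitational potential energy: kg·m²/s²

Answer: kg·m²/s²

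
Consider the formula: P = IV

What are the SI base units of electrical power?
Units of each symbol in P = IV:
  I (current): A
  V (voltage, in volts): kg·m²/(s³·A)

Multiplying the contributions: [A] · [kg·m²/(s³·A)]
Adding exponents of each base unit: kg: 1, m: 2, s: -3
SI base units of electrical power: kg·m²/s³

Answer: kg·m²/s³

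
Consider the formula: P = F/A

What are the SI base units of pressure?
Units of each symbol in P = F/A:
  F (force): kg·m/s²
  A (area): m²  → in the denominator, contributes 1/m²

Multiplying the contributions: [kg·m/s²] · [1/m²]
Adding exponents of each base unit: kg: 1, m: -1, s: -2
SI base units of pressure: kg/(m·s²)

Answer: kg/(m·s²)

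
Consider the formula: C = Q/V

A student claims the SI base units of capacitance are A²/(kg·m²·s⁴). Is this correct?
Units of each symbol in C = Q/V:
  Q (charge, in coulombs): s·A
  V (voltage, in volts): kg·m²/(s³·A)  → in the denominator, contributes s³·A/(kg·m²)

Multiplying the contributions: [s·A] · [s³·A/(kg·m²)]
Adding exponents of each base unit: kg: -1, m: -2, s: 4, A: 2
SI base units of capacitance: s⁴·A²/(kg·m²)

The claimed units A²/(kg·m²·s⁴) (exponents kg: -1, m: -2, s: -4, A: 2) do not match the derived units s⁴·A²/(kg·m²) (exponents kg: -1, m: -2, s: 4, A: 2), so the claim is incorrect.

Answer: No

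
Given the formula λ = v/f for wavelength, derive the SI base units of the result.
Units of each symbol in λ = v/f:
  v (wave speed): m/s
  f (frequency): 1/s  → in the denominator, contributes s

Multiplying the contributions: [m/s] · [s]
Adding exponents of each base unit: m: 1
SI base units of wavelength: m

Answer: m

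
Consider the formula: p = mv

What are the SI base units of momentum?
Units of each symbol in p = mv:
  m (mass): kg
  v (velocity): m/s

Multiplying the contributions: [kg] · [m/s]
Adding exponents of each base unit: kg: 1, m: 1, s: -1
SI base units of momentum: kg·m/s

Answer: kg·m/s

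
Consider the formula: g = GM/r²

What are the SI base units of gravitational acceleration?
Units of each symbol in g = GM/r²:
  G (gravitational constant): m³/(kg·s²)
  M (mass): kg
  r (distance): m  → to the power 2 in the denominator, contributes 1/m²

Multiplying the contributions: [m³/(kg·s²)] · [kg] · [1/m²]
Adding exponents of each base unit: m: 1, s: -2
SI base units of gravitational acceleration: m/s²

Answer: m/s²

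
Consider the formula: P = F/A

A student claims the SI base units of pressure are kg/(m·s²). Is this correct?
Units of each symbol in P = F/A:
  F (force): kg·m/s²
  A (area): m²  → in the denominator, contributes 1/m²

Multiplying the contributions: [kg·m/s²] · [1/m²]
Adding exponents of each base unit: kg: 1, m: -1, s: -2
SI base units of pressure: kg/(m·s²)

The claimed units kg/(m·s²) match the derived units, so the claim is correct.

Answer: Yes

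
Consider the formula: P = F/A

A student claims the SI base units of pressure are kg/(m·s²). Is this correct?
Units of each symbol in P = F/A:
  F (force): kg·m/s²
  A (area): m²  → in the denominator, contributes 1/m²

Multiplying the contributions: [kg·m/s²] · [1/m²]
Adding exponents of each base unit: kg: 1, m: -1, s: -2
SI base units of pressure: kg/(m·s²)

The claimed units kg/(m·s²) match the derived units, so the claim is correct.

Answer: Yes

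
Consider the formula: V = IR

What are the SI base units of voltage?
Units of each symbol in V = IR:
  I (current): A
  R (resistance, in ohms): kg·m²/(s³·A²)

Multiplying the contributions: [A] · [kg·m²/(s³·A²)]
Adding exponents of each base unit: kg: 1, m: 2, s: -3, A: -1
SI base units of voltage: kg·m²/(s³·A)

Answer: kg·m²/(s³·A)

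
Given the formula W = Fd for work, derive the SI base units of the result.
Units of each symbol in W = Fd:
  F (force): kg·m/s²
  d (displacement): m

Multiplying the contributions: [kg·m/s²] · [m]
Adding exponents of each base unit: kg: 1, m: 2, s: -2
SI base units of work: kg·m²/s²

Answer: kg·m²/s²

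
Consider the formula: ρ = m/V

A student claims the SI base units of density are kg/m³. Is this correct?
Units of each symbol in ρ = m/V:
  m (mass): kg
  V (volume): m³  → in the denominator, contributes 1/m³

Multiplying the contributions: [kg] · [1/m³]
Adding exponents of each base unit: kg: 1, m: -3
SI base units of density: kg/m³

The claimed units kg/m³ match the derived units, so the claim is correct.

Answer: Yes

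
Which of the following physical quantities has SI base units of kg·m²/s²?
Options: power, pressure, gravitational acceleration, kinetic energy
Checking the SI base units of each option:
  power (P = W/t): kg·m²/s³  ✗
  pressure (P = F/A): kg/(m·s²)  ✗
  gravitational acceleration (g = GM/r²): m/s²  ✗
  kinetic energy (E = ½mv²): kg·m²/s²  ✓ matches

Only kinetic energy has units kg·m²/s².

Answer: kinetic energy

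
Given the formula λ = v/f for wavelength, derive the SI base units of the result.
Units of each symbol in λ = v/f:
  v (wave speed): m/s
  f (frequency): 1/s  → in the denominator, contributes s

Multiplying the contributions: [m/s] · [s]
Adding exponents of each base unit: m: 1
SI base units of wavelength: m

Answer: m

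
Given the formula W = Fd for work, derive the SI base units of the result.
Units of each symbol in W = Fd:
  F (force): kg·m/s²
  d (displacement): m

Multiplying the contributions: [kg·m/s²] · [m]
Adding exponents of each base unit: kg: 1, m: 2, s: -2
SI base units of work: kg·m²/s²

Answer: kg·m²/s²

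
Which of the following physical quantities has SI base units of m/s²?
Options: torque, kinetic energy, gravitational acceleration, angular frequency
Checking the SI base units of each option:
  torque (τ = Fr): kg·m²/s²  ✗
  kinetic energy (E = ½mv²): kg·m²/s²  ✗
  gravitational acceleration (g = GM/r²): m/s²  ✓ matches
  angular frequency (ω = 2πf): 1/s  ✗

Only gravitational acceleration has units m/s².

Answer: gravitational acceleration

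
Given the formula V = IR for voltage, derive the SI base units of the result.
Units of each symbol in V = IR:
  I (current): A
  R (resistance, in ohms): kg·m²/(s³·A²)

Multiplying the contributions: [A] · [kg·m²/(s³·A²)]
Adding exponents of each base unit: kg: 1, m: 2, s: -3, A: -1
SI base units of voltage: kg·m²/(s³·A)

Answer: kg·m²/(s³·A)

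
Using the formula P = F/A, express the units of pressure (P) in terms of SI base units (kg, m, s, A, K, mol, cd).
Units of each symbol in P = F/A:
  F (force): kg·m/s²
  A (area): m²  → in the denominator, contributes 1/m²

Multiplying the contributions: [kg·m/s²] · [1/m²]
Adding exponents of each base unit: kg: 1, m: -1, s: -2
SI base units of pressure: kg/(m·s²)

Answer: kg/(m·s²)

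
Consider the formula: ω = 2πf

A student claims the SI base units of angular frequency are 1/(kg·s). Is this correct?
Units of each symbol in ω = 2πf:
  f (frequency): 1/s
  The factor 2π is dimensionless.

Multiplying the contributions: [1/s]
Adding exponents of each base unit: s: -1
SI base units of angular frequency: 1/s

The claimed units 1/(kg·s) (exponents kg: -1, s: -1) do not match the derived units 1/s (exponents s: -1), so the claim is incorrect.

Answer: No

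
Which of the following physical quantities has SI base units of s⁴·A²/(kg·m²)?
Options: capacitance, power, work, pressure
Checking the SI base units of each option:
  capacitance (C = Q/V): s⁴·A²/(kg·m²)  ✓ matches
  power (P = W/t): kg·m²/s³  ✗
  work (W = Fd): kg·m²/s²  ✗
  pressure (P = F/A): kg/(m·s²)  ✗

Only capacitance has units s⁴·A²/(kg·m²).

Answer: capacitance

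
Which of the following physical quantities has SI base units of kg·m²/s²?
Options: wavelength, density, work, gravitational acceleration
Checking the SI base units of each option:
  wavelength (λ = v/f): m  ✗
  density (ρ = m/V): kg/m³  ✗
  work (W = Fd): kg·m²/s²  ✓ matches
  gravitational acceleration (g = GM/r²): m/s²  ✗

Only work has units kg·m²/s².

Answer: work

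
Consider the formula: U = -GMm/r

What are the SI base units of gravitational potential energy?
Units of each symbol in U = -GMm/r:
  G (gravitational constant): m³/(kg·s²)
  M (mass): kg
  m (mass): kg
  r (distance): m  → in the denominator, contributes 1/m
  The minus sign does not affect the units.

Multiplying the contributions: [m³/(kg·s²)] · [kg] · [kg] · [1/m]
Adding exponents of each base unit: kg: 1, m: 2, s: -2
SI base units of gravitational potential energy: kg·m²/s²

Answer: kg·m²/s²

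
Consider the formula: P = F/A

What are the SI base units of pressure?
Units of each symbol in P = F/A:
  F (force): kg·m/s²
  A (area): m²  → in the denominator, contributes 1/m²

Multiplying the contributions: [kg·m/s²] · [1/m²]
Adding exponents of each base unit: kg: 1, m: -1, s: -2
SI base units of pressure: kg/(m·s²)

Answer: kg/(m·s²)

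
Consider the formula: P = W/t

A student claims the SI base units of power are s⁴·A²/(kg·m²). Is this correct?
Units of each symbol in P = W/t:
  W (work): kg·m²/s²
  t (time): s  → in the denominator, contributes 1/s

Multiplying the contributions: [kg·m²/s²] · [1/s]
Adding exponents of each base unit: kg: 1, m: 2, s: -3
SI base units of power: kg·m²/s³

The claimed units s⁴·A²/(kg·m²) (exponents kg: -1, m: -2, s: 4, A: 2) do not match the derived units kg·m²/s³ (exponents kg: 1, m: 2, s: -3), so the claim is incorrect.

Answer: No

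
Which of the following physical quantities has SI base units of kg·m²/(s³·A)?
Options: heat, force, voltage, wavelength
Checking the SI base units of each option:
  heat (Q = mcΔT): kg·m²/s²  ✗
  force (F = ma): kg·m/s²  ✗
  voltage (V = IR): kg·m²/(s³·A)  ✓ matches
  wavelength (λ = v/f): m  ✗

Only voltage has units kg·m²/(s³·A).

Answer: voltage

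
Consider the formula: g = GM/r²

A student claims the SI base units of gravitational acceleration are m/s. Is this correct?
Units of each symbol in g = GM/r²:
  G (gravitational constant): m³/(kg·s²)
  M (mass): kg
  r (distance): m  → to the power 2 in the denominator, contributes 1/m²

Multiplying the contributions: [m³/(kg·s²)] · [kg] · [1/m²]
Adding exponents of each base unit: m: 1, s: -2
SI base units of gravitational acceleration: m/s²

The claimed units m/s (exponents m: 1, s: -1) do not match the derived units m/s² (exponents m: 1, s: -2), so the claim is incorrect.

Answer: No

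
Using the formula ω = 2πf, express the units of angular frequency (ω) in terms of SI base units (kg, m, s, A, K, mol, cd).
Units of each symbol in ω = 2πf:
  f (frequency): 1/s
  The factor 2π is dimensionless.

Multiplying the contributions: [1/s]
Adding exponents of each base unit: s: -1
SI base units of angular frequency: 1/s

Answer: 1/s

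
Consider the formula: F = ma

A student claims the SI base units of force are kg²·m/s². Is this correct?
Units of each symbol in F = ma:
  m (mass): kg
  a (acceleration): m/s²

Multiplying the contributions: [kg] · [m/s²]
Adding exponents of each base unit: kg: 1, m: 1, s: -2
SI base units of force: kg·m/s²

The claimed units kg²·m/s² (exponents kg: 2, m: 1, s: -2) do not match the derived units kg·m/s² (exponents kg: 1, m: 1, s: -2), so the claim is incorrect.

Answer: No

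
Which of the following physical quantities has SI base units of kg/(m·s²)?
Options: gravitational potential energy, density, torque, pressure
Checking the SI base units of each option:
  gravitational potential energy (U = -GMm/r): kg·m²/s²  ✗
  density (ρ = m/V): kg/m³  ✗
  torque (τ = Fr): kg·m²/s²  ✗
  pressure (P = F/A): kg/(m·s²)  ✓ matches

Only pressure has units kg/(m·s²).

Answer: pressure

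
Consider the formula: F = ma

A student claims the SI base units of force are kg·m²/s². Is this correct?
Units of each symbol in F = ma:
  m (mass): kg
  a (acceleration): m/s²

Multiplying the contributions: [kg] · [m/s²]
Adding exponents of each base unit: kg: 1, m: 1, s: -2
SI base units of force: kg·m/s²

The claimed units kg·m²/s² (exponents kg: 1, m: 2, s: -2) do not match the derived units kg·m/s² (exponents kg: 1, m: 1, s: -2), so the claim is incorrect.

Answer: No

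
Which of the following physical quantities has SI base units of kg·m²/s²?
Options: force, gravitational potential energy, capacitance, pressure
Checking the SI base units of each option:
  force (F = ma): kg·m/s²  ✗
  gravitational potential energy (U = -GMm/r): kg·m²/s²  ✓ matches
  capacitance (C = Q/V): s⁴·A²/(kg·m²)  ✗
  pressure (P = F/A): kg/(m·s²)  ✗

Only gravitational potential energy has units kg·m²/s².

Answer: gravitational potential energy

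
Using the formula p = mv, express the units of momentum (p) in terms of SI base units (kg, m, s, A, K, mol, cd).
Units of each symbol in p = mv:
  m (mass): kg
  v (velocity): m/s

Multiplying the contributions: [kg] · [m/s]
Adding exponents of each base unit: kg: 1, m: 1, s: -1
SI base units of momentum: kg·m/s

Answer: kg·m/s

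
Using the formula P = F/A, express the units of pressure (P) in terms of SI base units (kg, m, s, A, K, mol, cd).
Units of each symbol in P = F/A:
  F (force): kg·m/s²
  A (area): m²  → in the denominator, contributes 1/m²

Multiplying the contributions: [kg·m/s²] · [1/m²]
Adding exponents of each base unit: kg: 1, m: -1, s: -2
SI base units of pressure: kg/(m·s²)

Answer: kg/(m·s²)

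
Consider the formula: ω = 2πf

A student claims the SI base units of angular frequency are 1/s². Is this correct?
Units of each symbol in ω = 2πf:
  f (frequency): 1/s
  The factor 2π is dimensionless.

Multiplying the contributions: [1/s]
Adding exponents of each base unit: s: -1
SI base units of angular frequency: 1/s

The claimed units 1/s² (exponents s: -2) do not match the derived units 1/s (exponents s: -1), so the claim is incorrect.

Answer: No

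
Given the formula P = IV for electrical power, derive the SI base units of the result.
Units of each symbol in P = IV:
  I (current): A
  V (voltage, in volts): kg·m²/(s³·A)

Multiplying the contributions: [A] · [kg·m²/(s³·A)]
Adding exponents of each base unit: kg: 1, m: 2, s: -3
SI base units of electrical power: kg·m²/s³

Answer: kg·m²/s³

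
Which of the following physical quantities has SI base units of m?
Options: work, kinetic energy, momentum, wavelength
Checking the SI base units of each option:
  work (W = Fd): kg·m²/s²  ✗
  kinetic energy (E = ½mv²): kg·m²/s²  ✗
  momentum (p = mv): kg·m/s  ✗
  wavelength (λ = v/f): m  ✓ matches

Only wavelength has units m.

Answer: wavelength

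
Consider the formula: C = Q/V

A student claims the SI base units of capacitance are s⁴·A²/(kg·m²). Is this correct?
Units of each symbol in C = Q/V:
  Q (charge, in coulombs): s·A
  V (voltage, in volts): kg·m²/(s³·A)  → in the denominator, contributes s³·A/(kg·m²)

Multiplying the contributions: [s·A] · [s³·A/(kg·m²)]
Adding exponents of each base unit: kg: -1, m: -2, s: 4, A: 2
SI base units of capacitance: s⁴·A²/(kg·m²)

The claimed units s⁴·A²/(kg·m²) match the derived units, so the claim is correct.

Answer: Yes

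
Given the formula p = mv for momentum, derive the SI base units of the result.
Units of each symbol in p = mv:
  m (mass): kg
  v (velocity): m/s

Multiplying the contributions: [kg] · [m/s]
Adding exponents of each base unit: kg: 1, m: 1, s: -1
SI base units of momentum: kg·m/s

Answer: kg·m/s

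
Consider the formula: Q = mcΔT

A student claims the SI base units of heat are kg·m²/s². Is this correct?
Units of each symbol in Q = mcΔT:
  m (mass): kg
  c (specific heat capacity, in J/(kg·K)): m²/(s²·K)
  ΔT (temperature change): K

Multiplying the contributions: [kg] · [m²/(s²·K)] · [K]
Adding exponents of each base unit: kg: 1, m: 2, s: -2
SI base units of heat: kg·m²/s²

The claimed units kg·m²/s² match the derived units, so the claim is correct.

Answer: Yes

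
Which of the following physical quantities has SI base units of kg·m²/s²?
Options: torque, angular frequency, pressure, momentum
Checking the SI base units of each option:
  torque (τ = Fr): kg·m²/s²  ✓ matches
  angular frequency (ω = 2πf): 1/s  ✗
  pressure (P = F/A): kg/(m·s²)  ✗
  momentum (p = mv): kg·m/s  ✗

Only torque has units kg·m²/s².

Answer: torque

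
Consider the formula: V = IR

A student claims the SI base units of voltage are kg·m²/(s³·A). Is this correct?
Units of each symbol in V = IR:
  I (current): A
  R (resistance, in ohms): kg·m²/(s³·A²)

Multiplying the contributions: [A] · [kg·m²/(s³·A²)]
Adding exponents of each base unit: kg: 1, m: 2, s: -3, A: -1
SI base units of voltage: kg·m²/(s³·A)

The claimed units kg·m²/(s³·A) match the derived units, so the claim is correct.

Answer: Yes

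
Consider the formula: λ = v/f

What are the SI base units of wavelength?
Units of each symbol in λ = v/f:
  v (wave speed): m/s
  f (frequency): 1/s  → in the denominator, contributes s

Multiplying the contributions: [m/s] · [s]
Adding exponents of each base unit: m: 1
SI base units of wavelength: m

Answer: m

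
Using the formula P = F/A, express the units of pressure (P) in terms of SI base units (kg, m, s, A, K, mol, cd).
Units of each symbol in P = F/A:
  F (force): kg·m/s²
  A (area): m²  → in the denominator, contributes 1/m²

Multiplying the contributions: [kg·m/s²] · [1/m²]
Adding exponents of each base unit: kg: 1, m: -1, s: -2
SI base units of pressure: kg/(m·s²)

Answer: kg/(m·s²)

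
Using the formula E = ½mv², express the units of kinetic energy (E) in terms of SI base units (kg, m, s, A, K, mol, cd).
Units of each symbol in E = ½mv²:
  m (mass): kg
  v (speed): m/s  → to the power 2, contributes m²/s²
  The factor ½ is dimensionless.

Multiplying the contributions: [kg] · [m²/s²]
Adding exponents of each base unit: kg: 1, m: 2, s: -2
SI base units of kinetic energy: kg·m²/s²

Answer: kg·m²/s²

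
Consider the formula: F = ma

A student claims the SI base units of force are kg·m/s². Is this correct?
Units of each symbol in F = ma:
  m (mass): kg
  a (acceleration): m/s²

Multiplying the contributions: [kg] · [m/s²]
Adding exponents of each base unit: kg: 1, m: 1, s: -2
SI base units of force: kg·m/s²

The claimed units kg·m/s² match the derived units, so the claim is correct.

Answer: Yes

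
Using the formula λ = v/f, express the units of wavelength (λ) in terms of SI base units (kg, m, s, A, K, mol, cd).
Units of each symbol in λ = v/f:
  v (wave speed): m/s
  f (frequency): 1/s  → in the denominator, contributes s

Multiplying the contributions: [m/s] · [s]
Adding exponents of each base unit: m: 1
SI base units of wavelength: m

Answer: m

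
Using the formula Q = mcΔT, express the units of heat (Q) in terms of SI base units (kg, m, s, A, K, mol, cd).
Units of each symbol in Q = mcΔT:
  m (mass): kg
  c (specific heat capacity, in J/(kg·K)): m²/(s²·K)
  ΔT (temperature change): K

Multiplying the contributions: [kg] · [m²/(s²·K)] · [K]
Adding exponents of each base unit: kg: 1, m: 2, s: -2
SI base units of heat: kg·m²/s²

Answer: kg·m²/s²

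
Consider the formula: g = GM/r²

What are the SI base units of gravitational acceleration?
Units of each symbol in g = GM/r²:
  G (gravitational constant): m³/(kg·s²)
  M (mass): kg
  r (distance): m  → to the power 2 in the denominator, contributes 1/m²

Multiplying the contributions: [m³/(kg·s²)] · [kg] · [1/m²]
Adding exponents of each base unit: m: 1, s: -2
SI base units of gravitational acceleration: m/s²

Answer: m/s²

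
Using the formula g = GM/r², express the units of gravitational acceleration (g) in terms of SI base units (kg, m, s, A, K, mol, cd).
Units of each symbol in g = GM/r²:
  G (gravitational constant): m³/(kg·s²)
  M (mass): kg
  r (distance): m  → to the power 2 in the denominator, contributes 1/m²

Multiplying the contributions: [m³/(kg·s²)] · [kg] · [1/m²]
Adding exponents of each base unit: m: 1, s: -2
SI base units of gravitational acceleration: m/s²

Answer: m/s²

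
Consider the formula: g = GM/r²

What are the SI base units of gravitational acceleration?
Units of each symbol in g = GM/r²:
  G (gravitational constant): m³/(kg·s²)
  M (mass): kg
  r (distance): m  → to the power 2 in the denominator, contributes 1/m²

Multiplying the contributions: [m³/(kg·s²)] · [kg] · [1/m²]
Adding exponents of each base unit: m: 1, s: -2
SI base units of gravitational acceleration: m/s²

Answer: m/s²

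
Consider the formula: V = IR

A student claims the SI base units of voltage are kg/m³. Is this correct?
Units of each symbol in V = IR:
  I (current): A
  R (resistance, in ohms): kg·m²/(s³·A²)

Multiplying the contributions: [A] · [kg·m²/(s³·A²)]
Adding exponents of each base unit: kg: 1, m: 2, s: -3, A: -1
SI base units of voltage: kg·m²/(s³·A)

The claimed units kg/m³ (exponents kg: 1, m: -3) do not match the derived units kg·m²/(s³·A) (exponents kg: 1, m: 2, s: -3, A: -1), so the claim is incorrect.

Answer: No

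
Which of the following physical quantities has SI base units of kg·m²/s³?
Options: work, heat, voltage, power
Checking the SI base units of each option:
  work (W = Fd): kg·m²/s²  ✗
  heat (Q = mcΔT): kg·m²/s²  ✗
  voltage (V = IR): kg·m²/(s³·A)  ✗
  power (P = W/t): kg·m²/s³  ✓ matches

Only power has units kg·m²/s³.

Answer: power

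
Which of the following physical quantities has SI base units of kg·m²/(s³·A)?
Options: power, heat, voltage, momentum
Checking the SI base units of each option:
  power (P = W/t): kg·m²/s³  ✗
  heat (Q = mcΔT): kg·m²/s²  ✗
  voltage (V = IR): kg·m²/(s³·A)  ✓ matches
  momentum (p = mv): kg·m/s  ✗

Only voltage has units kg·m²/(s³·A).

Answer: voltage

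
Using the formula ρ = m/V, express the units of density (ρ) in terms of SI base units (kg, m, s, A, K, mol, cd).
Units of each symbol in ρ = m/V:
  m (mass): kg
  V (volume): m³  → in the denominator, contributes 1/m³

Multiplying the contributions: [kg] · [1/m³]
Adding exponents of each base unit: kg: 1, m: -3
SI base units of density: kg/m³

Answer: kg/m³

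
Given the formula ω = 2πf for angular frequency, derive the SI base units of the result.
Units of each symbol in ω = 2πf:
  f (frequency): 1/s
  The factor 2π is dimensionless.

Multiplying the contributions: [1/s]
Adding exponents of each base unit: s: -1
SI base units of angular frequency: 1/s

Answer: 1/s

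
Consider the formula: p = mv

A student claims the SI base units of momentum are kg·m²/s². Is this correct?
Units of each symbol in p = mv:
  m (mass): kg
  v (velocity): m/s

Multiplying the contributions: [kg] · [m/s]
Adding exponents of each base unit: kg: 1, m: 1, s: -1
SI base units of momentum: kg·m/s

The claimed units kg·m²/s² (exponents kg: 1, m: 2, s: -2) do not match the derived units kg·m/s (exponents kg: 1, m: 1, s: -1), so the claim is incorrect.

Answer: No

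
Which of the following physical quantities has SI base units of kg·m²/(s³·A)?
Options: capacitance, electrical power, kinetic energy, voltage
Checking the SI base units of each option:
  capacitance (C = Q/V): s⁴·A²/(kg·m²)  ✗
  electrical power (P = IV): kg·m²/s³  ✗
  kinetic energy (E = ½mv²): kg·m²/s²  ✗
  voltage (V = IR): kg·m²/(s³·A)  ✓ matches

Only voltage has units kg·m²/(s³·A).

Answer: voltage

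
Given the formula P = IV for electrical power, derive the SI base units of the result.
Units of each symbol in P = IV:
  I (current): A
  V (voltage, in volts): kg·m²/(s³·A)

Multiplying the contributions: [A] · [kg·m²/(s³·A)]
Adding exponents of each base unit: kg: 1, m: 2, s: -3
SI base units of electrical power: kg·m²/s³

Answer: kg·m²/s³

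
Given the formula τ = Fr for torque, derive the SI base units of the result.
Units of each symbol in τ = Fr:
  F (force): kg·m/s²
  r (lever arm): m

Multiplying the contributions: [kg·m/s²] · [m]
Adding exponents of each base unit: kg: 1, m: 2, s: -2
SI base units of torque: kg·m²/s²

Answer: kg·m²/s²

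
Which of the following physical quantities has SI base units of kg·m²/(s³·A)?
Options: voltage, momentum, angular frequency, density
Checking the SI base units of each option:
  voltage (V = IR): kg·m²/(s³·A)  ✓ matches
  momentum (p = mv): kg·m/s  ✗
  angular frequency (ω = 2πf): 1/s  ✗
  density (ρ = m/V): kg/m³  ✗

Only voltage has units kg·m²/(s³·A).

Answer: voltage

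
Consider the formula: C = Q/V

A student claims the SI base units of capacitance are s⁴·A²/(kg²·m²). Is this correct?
Units of each symbol in C = Q/V:
  Q (charge, in coulombs): s·A
  V (voltage, in volts): kg·m²/(s³·A)  → in the denominator, contributes s³·A/(kg·m²)

Multiplying the contributions: [s·A] · [s³·A/(kg·m²)]
Adding exponents of each base unit: kg: -1, m: -2, s: 4, A: 2
SI base units of capacitance: s⁴·A²/(kg·m²)

The claimed units s⁴·A²/(kg²·m²) (exponents kg: -2, m: -2, s: 4, A: 2) do not match the derived units s⁴·A²/(kg·m²) (exponents kg: -1, m: -2, s: 4, A: 2), so the claim is incorrect.

Answer: No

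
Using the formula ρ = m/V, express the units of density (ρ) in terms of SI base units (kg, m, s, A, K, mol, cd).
Units of each symbol in ρ = m/V:
  m (mass): kg
  V (volume): m³  → in the denominator, contributes 1/m³

Multiplying the contributions: [kg] · [1/m³]
Adding exponents of each base unit: kg: 1, m: -3
SI base units of density: kg/m³

Answer: kg/m³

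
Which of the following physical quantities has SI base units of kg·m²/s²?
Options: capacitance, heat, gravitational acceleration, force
Checking the SI base units of each option:
  capacitance (C = Q/V): s⁴·A²/(kg·m²)  ✗
  heat (Q = mcΔT): kg·m²/s²  ✓ matches
  gravitational acceleration (g = GM/r²): m/s²  ✗
  force (F = ma): kg·m/s²  ✗

Only heat has units kg·m²/s².

Answer: heat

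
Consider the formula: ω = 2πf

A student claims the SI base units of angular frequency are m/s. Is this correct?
Units of each symbol in ω = 2πf:
  f (frequency): 1/s
  The factor 2π is dimensionless.

Multiplying the contributions: [1/s]
Adding exponents of each base unit: s: -1
SI base units of angular frequency: 1/s

The claimed units m/s (exponents m: 1, s: -1) do not match the derived units 1/s (exponents s: -1), so the claim is incorrect.

Answer: No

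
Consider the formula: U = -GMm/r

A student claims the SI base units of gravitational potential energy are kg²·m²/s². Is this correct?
Units of each symbol in U = -GMm/r:
  G (gravitational constant): m³/(kg·s²)
  M (mass): kg
  m (mass): kg
  r (distance): m  → in the denominator, contributes 1/m
  The minus sign does not affect the units.

Multiplying the contributions: [m³/(kg·s²)] · [kg] · [kg] · [1/m]
Adding exponents of each base unit: kg: 1, m: 2, s: -2
SI base units of gravitational potential energy: kg·m²/s²

The claimed units kg²·m²/s² (exponents kg: 2, m: 2, s: -2) do not match the derived units kg·m²/s² (exponents kg: 1, m: 2, s: -2), so the claim is incorrect.

Answer: No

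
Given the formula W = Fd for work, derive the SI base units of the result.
Units of each symbol in W = Fd:
  F (force): kg·m/s²
  d (displacement): m

Multiplying the contributions: [kg·m/s²] · [m]
Adding exponents of each base unit: kg: 1, m: 2, s: -2
SI base units of work: kg·m²/s²

Answer: kg·m²/s²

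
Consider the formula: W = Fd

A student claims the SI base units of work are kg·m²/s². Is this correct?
Units of each symbol in W = Fd:
  F (force): kg·m/s²
  d (displacement): m

Multiplying the contributions: [kg·m/s²] · [m]
Adding exponents of each base unit: kg: 1, m: 2, s: -2
SI base units of work: kg·m²/s²

The claimed units kg·m²/s² match the derived units, so the claim is correct.

Answer: Yes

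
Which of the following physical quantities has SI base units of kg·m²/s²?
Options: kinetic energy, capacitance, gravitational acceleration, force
Checking the SI base units of each option:
  kinetic energy (E = ½mv²): kg·m²/s²  ✓ matches
  capacitance (C = Q/V): s⁴·A²/(kg·m²)  ✗
  gravitational acceleration (g = GM/r²): m/s²  ✗
  force (F = ma): kg·m/s²  ✗

Only kinetic energy has units kg·m²/s².

Answer: kinetic energy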